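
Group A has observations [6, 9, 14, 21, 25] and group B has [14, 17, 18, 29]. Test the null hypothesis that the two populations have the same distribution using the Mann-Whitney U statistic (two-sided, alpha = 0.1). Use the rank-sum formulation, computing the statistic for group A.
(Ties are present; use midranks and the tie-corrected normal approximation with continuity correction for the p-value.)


Step 1: Combine and sort all 9 observations; assign midranks.
sorted (value, group): (6,X), (9,X), (14,X), (14,Y), (17,Y), (18,Y), (21,X), (25,X), (29,Y)
ranks: 6->1, 9->2, 14->3.5, 14->3.5, 17->5, 18->6, 21->7, 25->8, 29->9
Step 2: Rank sum for X: R1 = 1 + 2 + 3.5 + 7 + 8 = 21.5.
Step 3: U_X = R1 - n1(n1+1)/2 = 21.5 - 5*6/2 = 21.5 - 15 = 6.5.
       U_Y = n1*n2 - U_X = 20 - 6.5 = 13.5.
Step 4: Ties are present, so use the tie-corrected normal approximation (with continuity correction) for the p-value.
Step 5: p-value = 0.460558; compare to alpha = 0.1. fail to reject H0.

U_X = 6.5, p = 0.460558, fail to reject H0 at alpha = 0.1.


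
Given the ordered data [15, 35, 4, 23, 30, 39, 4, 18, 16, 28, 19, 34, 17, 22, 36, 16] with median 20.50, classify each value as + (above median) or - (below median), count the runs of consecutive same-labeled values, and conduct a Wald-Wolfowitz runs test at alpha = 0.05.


Step 1: Compute median = 20.50; label A = above, B = below.
Labels in order: BABAAABBBABABAAB  (n_A = 8, n_B = 8)
Step 2: Count runs R = 11.
Step 3: Under H0 (random ordering), E[R] = 2*n_A*n_B/(n_A+n_B) + 1 = 2*8*8/16 + 1 = 9.0000.
        Var[R] = 2*n_A*n_B*(2*n_A*n_B - n_A - n_B) / ((n_A+n_B)^2 * (n_A+n_B-1)) = 14336/3840 = 3.7333.
        SD[R] = 1.9322.
Step 4: Continuity-corrected z = (R - 0.5 - E[R]) / SD[R] = (11 - 0.5 - 9.0000) / 1.9322 = 0.7763.
Step 5: Two-sided p-value via normal approximation = 2*(1 - Phi(|z|)) = 0.437558.
Step 6: alpha = 0.05. fail to reject H0.

R = 11, z = 0.7763, p = 0.437558, fail to reject H0.


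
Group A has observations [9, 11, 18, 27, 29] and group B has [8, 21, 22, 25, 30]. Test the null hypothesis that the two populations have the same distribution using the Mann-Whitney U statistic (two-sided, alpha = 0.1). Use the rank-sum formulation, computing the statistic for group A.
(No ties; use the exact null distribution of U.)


Step 1: Combine and sort all 10 observations; assign midranks.
sorted (value, group): (8,Y), (9,X), (11,X), (18,X), (21,Y), (22,Y), (25,Y), (27,X), (29,X), (30,Y)
ranks: 8->1, 9->2, 11->3, 18->4, 21->5, 22->6, 25->7, 27->8, 29->9, 30->10
Step 2: Rank sum for X: R1 = 2 + 3 + 4 + 8 + 9 = 26.
Step 3: U_X = R1 - n1(n1+1)/2 = 26 - 5*6/2 = 26 - 15 = 11.
       U_Y = n1*n2 - U_X = 25 - 11 = 14.
Step 4: No ties, so the exact null distribution of U (based on enumerating the C(10,5) = 252 equally likely rank assignments) gives the two-sided p-value.
Step 5: p-value = 0.841270; compare to alpha = 0.1. fail to reject H0.

U_X = 11, p = 0.841270, fail to reject H0 at alpha = 0.1.


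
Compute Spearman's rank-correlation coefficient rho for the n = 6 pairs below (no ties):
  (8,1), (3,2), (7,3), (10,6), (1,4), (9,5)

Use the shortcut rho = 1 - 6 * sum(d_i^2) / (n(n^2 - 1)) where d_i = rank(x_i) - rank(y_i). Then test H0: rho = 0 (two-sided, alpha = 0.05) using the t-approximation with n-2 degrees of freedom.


Step 1: Rank x and y separately (midranks; no ties here).
rank(x): 8->4, 3->2, 7->3, 10->6, 1->1, 9->5
rank(y): 1->1, 2->2, 3->3, 6->6, 4->4, 5->5
Step 2: d_i = R_x(i) - R_y(i); compute d_i^2.
  (4-1)^2=9, (2-2)^2=0, (3-3)^2=0, (6-6)^2=0, (1-4)^2=9, (5-5)^2=0
sum(d^2) = 18.
Step 3: rho = 1 - 6*18 / (6*(6^2 - 1)) = 1 - 108/210 = 0.485714.
Step 4: Under H0, t = rho * sqrt((n-2)/(1-rho^2)) = 1.1113 ~ t(4).
Step 5: Two-sided p-value from the t-distribution with 4 df = 0.328723.
Step 6: alpha = 0.05. fail to reject H0.

rho = 0.4857, p = 0.328723, fail to reject H0 at alpha = 0.05.


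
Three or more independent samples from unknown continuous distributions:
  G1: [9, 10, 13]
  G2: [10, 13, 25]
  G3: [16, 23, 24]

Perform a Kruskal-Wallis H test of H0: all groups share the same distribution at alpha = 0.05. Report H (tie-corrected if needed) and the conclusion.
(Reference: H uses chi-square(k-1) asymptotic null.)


Step 1: Combine all N = 9 observations and assign midranks.
sorted (value, group, rank): (9,G1,1), (10,G1,2.5), (10,G2,2.5), (13,G1,4.5), (13,G2,4.5), (16,G3,6), (23,G3,7), (24,G3,8), (25,G2,9)
Step 2: Sum ranks within each group.
R_1 = 8 (n_1 = 3)
R_2 = 16 (n_2 = 3)
R_3 = 21 (n_3 = 3)
Step 3: H = 12/(N(N+1)) * sum(R_i^2/n_i) - 3(N+1)
     = 12/(9*10) * (8^2/3 + 16^2/3 + 21^2/3) - 3*10
     = 0.133333 * 253.667 - 30
     = 3.822222.
Step 4: Ties present; correction factor C = 1 - 12/(9^3 - 9) = 0.983333. Corrected H = 3.822222 / 0.983333 = 3.887006.
Step 5: Under H0, H ~ chi^2(2); p-value = 0.143201.
Step 6: alpha = 0.05. fail to reject H0.

H = 3.8870, df = 2, p = 0.143201, fail to reject H0.


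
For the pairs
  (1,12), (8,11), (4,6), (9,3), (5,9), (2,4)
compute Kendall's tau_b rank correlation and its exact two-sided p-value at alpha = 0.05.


Step 1: Enumerate the 15 unordered pairs (i,j) with i<j and classify each by sign(x_j-x_i) * sign(y_j-y_i).
  (1,2):dx=+7,dy=-1->D; (1,3):dx=+3,dy=-6->D; (1,4):dx=+8,dy=-9->D; (1,5):dx=+4,dy=-3->D
  (1,6):dx=+1,dy=-8->D; (2,3):dx=-4,dy=-5->C; (2,4):dx=+1,dy=-8->D; (2,5):dx=-3,dy=-2->C
  (2,6):dx=-6,dy=-7->C; (3,4):dx=+5,dy=-3->D; (3,5):dx=+1,dy=+3->C; (3,6):dx=-2,dy=-2->C
  (4,5):dx=-4,dy=+6->D; (4,6):dx=-7,dy=+1->D; (5,6):dx=-3,dy=-5->C
Step 2: C = 6, D = 9, total pairs = 15.
Step 3: tau = (C - D)/(n(n-1)/2) = (6 - 9)/15 = -0.200000.
Step 4: Exact two-sided p-value (enumerate n! = 720 permutations of y under H0): p = 0.719444.
Step 5: alpha = 0.05. fail to reject H0.

tau_b = -0.2000 (C=6, D=9), p = 0.719444, fail to reject H0.


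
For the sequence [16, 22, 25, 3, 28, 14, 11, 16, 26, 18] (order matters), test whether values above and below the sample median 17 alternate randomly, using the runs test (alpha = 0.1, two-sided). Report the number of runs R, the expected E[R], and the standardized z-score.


Step 1: Compute median = 17; label A = above, B = below.
Labels in order: BAABABBBAA  (n_A = 5, n_B = 5)
Step 2: Count runs R = 6.
Step 3: Under H0 (random ordering), E[R] = 2*n_A*n_B/(n_A+n_B) + 1 = 2*5*5/10 + 1 = 6.0000.
        Var[R] = 2*n_A*n_B*(2*n_A*n_B - n_A - n_B) / ((n_A+n_B)^2 * (n_A+n_B-1)) = 2000/900 = 2.2222.
        SD[R] = 1.4907.
Step 4: R = E[R], so z = 0 with no continuity correction.
Step 5: Two-sided p-value via normal approximation = 2*(1 - Phi(|z|)) = 1.000000.
Step 6: alpha = 0.1. fail to reject H0.

R = 6, z = 0.0000, p = 1.000000, fail to reject H0.


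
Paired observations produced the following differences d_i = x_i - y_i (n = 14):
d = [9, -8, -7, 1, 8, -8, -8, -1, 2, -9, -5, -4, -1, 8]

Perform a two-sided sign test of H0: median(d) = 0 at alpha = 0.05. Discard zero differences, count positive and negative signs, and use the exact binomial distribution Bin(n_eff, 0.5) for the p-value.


Step 1: Discard zero differences. Original n = 14; n_eff = number of nonzero differences = 14.
Nonzero differences (with sign): +9, -8, -7, +1, +8, -8, -8, -1, +2, -9, -5, -4, -1, +8
Step 2: Count signs: positive = 5, negative = 9.
Step 3: Under H0: P(positive) = 0.5, so the number of positives S ~ Bin(14, 0.5).
Step 4: Two-sided exact p-value = sum of Bin(14,0.5) probabilities at or below the observed probability = 0.423950.
Step 5: alpha = 0.05. fail to reject H0.

n_eff = 14, pos = 5, neg = 9, p = 0.423950, fail to reject H0.


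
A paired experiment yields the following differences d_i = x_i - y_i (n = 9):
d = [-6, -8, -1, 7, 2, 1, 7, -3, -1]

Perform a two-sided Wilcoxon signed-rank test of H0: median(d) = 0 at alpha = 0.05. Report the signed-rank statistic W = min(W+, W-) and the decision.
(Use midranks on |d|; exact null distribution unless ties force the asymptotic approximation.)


Step 1: Drop any zero differences (none here) and take |d_i|.
|d| = [6, 8, 1, 7, 2, 1, 7, 3, 1]
Step 2: Midrank |d_i| (ties get averaged ranks).
ranks: |6|->6, |8|->9, |1|->2, |7|->7.5, |2|->4, |1|->2, |7|->7.5, |3|->5, |1|->2
Step 3: Attach original signs; sum ranks with positive sign and with negative sign.
W+ = 7.5 + 4 + 2 + 7.5 = 21
W- = 6 + 9 + 2 + 5 + 2 = 24
(Check: W+ + W- = 45 should equal n(n+1)/2 = 45.)
Step 4: Test statistic W = min(W+, W-) = 21.
Step 5: Ties in |d|, so use the tie-corrected normal approximation.
        E[W] = n(n+1)/4 = 9*10/4 = 22.5.
        Tie groups: |d|=1 (t=3), |d|=7 (t=2); sum(t^3 - t) = 30.
        Var[W] = n(n+1)(2n+1)/24 - sum(t^3-t)/48 = 1710/24 - 30/48 = 70.625.
        z = (W - E[W]) / sqrt(Var[W]) = (21 - 22.5) / 8.4039 = -0.1785.
        Two-sided p = 2*Phi(z) = 0.858339.
Step 6: alpha = 0.05. fail to reject H0.

W+ = 21, W- = 24, W = min = 21, p = 0.858339, fail to reject H0.


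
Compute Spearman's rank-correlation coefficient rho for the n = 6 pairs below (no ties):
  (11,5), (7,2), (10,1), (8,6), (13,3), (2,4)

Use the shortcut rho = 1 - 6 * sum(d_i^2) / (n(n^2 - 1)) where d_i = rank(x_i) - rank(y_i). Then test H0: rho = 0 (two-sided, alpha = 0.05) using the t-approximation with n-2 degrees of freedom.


Step 1: Rank x and y separately (midranks; no ties here).
rank(x): 11->5, 7->2, 10->4, 8->3, 13->6, 2->1
rank(y): 5->5, 2->2, 1->1, 6->6, 3->3, 4->4
Step 2: d_i = R_x(i) - R_y(i); compute d_i^2.
  (5-5)^2=0, (2-2)^2=0, (4-1)^2=9, (3-6)^2=9, (6-3)^2=9, (1-4)^2=9
sum(d^2) = 36.
Step 3: rho = 1 - 6*36 / (6*(6^2 - 1)) = 1 - 216/210 = -0.028571.
Step 4: Under H0, t = rho * sqrt((n-2)/(1-rho^2)) = -0.0572 ~ t(4).
Step 5: Two-sided p-value from the t-distribution with 4 df = 0.957155.
Step 6: alpha = 0.05. fail to reject H0.

rho = -0.0286, p = 0.957155, fail to reject H0 at alpha = 0.05.


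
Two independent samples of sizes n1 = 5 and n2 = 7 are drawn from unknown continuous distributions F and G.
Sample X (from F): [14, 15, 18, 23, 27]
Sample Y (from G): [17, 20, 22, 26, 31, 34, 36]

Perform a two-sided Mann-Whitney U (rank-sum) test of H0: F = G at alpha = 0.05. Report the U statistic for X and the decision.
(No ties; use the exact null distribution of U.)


Step 1: Combine and sort all 12 observations; assign midranks.
sorted (value, group): (14,X), (15,X), (17,Y), (18,X), (20,Y), (22,Y), (23,X), (26,Y), (27,X), (31,Y), (34,Y), (36,Y)
ranks: 14->1, 15->2, 17->3, 18->4, 20->5, 22->6, 23->7, 26->8, 27->9, 31->10, 34->11, 36->12
Step 2: Rank sum for X: R1 = 1 + 2 + 4 + 7 + 9 = 23.
Step 3: U_X = R1 - n1(n1+1)/2 = 23 - 5*6/2 = 23 - 15 = 8.
       U_Y = n1*n2 - U_X = 35 - 8 = 27.
Step 4: No ties, so the exact null distribution of U (based on enumerating the C(12,5) = 792 equally likely rank assignments) gives the two-sided p-value.
Step 5: p-value = 0.148990; compare to alpha = 0.05. fail to reject H0.

U_X = 8, p = 0.148990, fail to reject H0 at alpha = 0.05.


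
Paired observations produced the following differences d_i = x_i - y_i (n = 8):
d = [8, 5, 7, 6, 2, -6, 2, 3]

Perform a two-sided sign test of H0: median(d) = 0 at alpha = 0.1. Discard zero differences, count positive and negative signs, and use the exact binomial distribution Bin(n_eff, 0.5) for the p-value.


Step 1: Discard zero differences. Original n = 8; n_eff = number of nonzero differences = 8.
Nonzero differences (with sign): +8, +5, +7, +6, +2, -6, +2, +3
Step 2: Count signs: positive = 7, negative = 1.
Step 3: Under H0: P(positive) = 0.5, so the number of positives S ~ Bin(8, 0.5).
Step 4: Two-sided exact p-value = sum of Bin(8,0.5) probabilities at or below the observed probability = 0.070312.
Step 5: alpha = 0.1. reject H0.

n_eff = 8, pos = 7, neg = 1, p = 0.070312, reject H0.


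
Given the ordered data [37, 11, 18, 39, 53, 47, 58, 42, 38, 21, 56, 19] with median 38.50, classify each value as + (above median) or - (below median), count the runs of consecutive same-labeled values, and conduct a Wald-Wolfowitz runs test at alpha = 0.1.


Step 1: Compute median = 38.50; label A = above, B = below.
Labels in order: BBBAAAAABBAB  (n_A = 6, n_B = 6)
Step 2: Count runs R = 5.
Step 3: Under H0 (random ordering), E[R] = 2*n_A*n_B/(n_A+n_B) + 1 = 2*6*6/12 + 1 = 7.0000.
        Var[R] = 2*n_A*n_B*(2*n_A*n_B - n_A - n_B) / ((n_A+n_B)^2 * (n_A+n_B-1)) = 4320/1584 = 2.7273.
        SD[R] = 1.6514.
Step 4: Continuity-corrected z = (R + 0.5 - E[R]) / SD[R] = (5 + 0.5 - 7.0000) / 1.6514 = -0.9083.
Step 5: Two-sided p-value via normal approximation = 2*(1 - Phi(|z|)) = 0.363722.
Step 6: alpha = 0.1. fail to reject H0.

R = 5, z = -0.9083, p = 0.363722, fail to reject H0.


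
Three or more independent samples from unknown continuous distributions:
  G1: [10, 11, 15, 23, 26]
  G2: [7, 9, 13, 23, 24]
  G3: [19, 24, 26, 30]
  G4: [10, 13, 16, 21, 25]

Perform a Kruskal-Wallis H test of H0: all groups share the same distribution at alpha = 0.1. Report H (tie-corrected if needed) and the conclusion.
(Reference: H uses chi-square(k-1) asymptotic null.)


Step 1: Combine all N = 19 observations and assign midranks.
sorted (value, group, rank): (7,G2,1), (9,G2,2), (10,G1,3.5), (10,G4,3.5), (11,G1,5), (13,G2,6.5), (13,G4,6.5), (15,G1,8), (16,G4,9), (19,G3,10), (21,G4,11), (23,G1,12.5), (23,G2,12.5), (24,G2,14.5), (24,G3,14.5), (25,G4,16), (26,G1,17.5), (26,G3,17.5), (30,G3,19)
Step 2: Sum ranks within each group.
R_1 = 46.5 (n_1 = 5)
R_2 = 36.5 (n_2 = 5)
R_3 = 61 (n_3 = 4)
R_4 = 46 (n_4 = 5)
Step 3: H = 12/(N(N+1)) * sum(R_i^2/n_i) - 3(N+1)
     = 12/(19*20) * (46.5^2/5 + 36.5^2/5 + 61^2/4 + 46^2/5) - 3*20
     = 0.031579 * 2052.35 - 60
     = 4.811053.
Step 4: Ties present; correction factor C = 1 - 30/(19^3 - 19) = 0.995614. Corrected H = 4.811053 / 0.995614 = 4.832247.
Step 5: Under H0, H ~ chi^2(3); p-value = 0.184501.
Step 6: alpha = 0.1. fail to reject H0.

H = 4.8322, df = 3, p = 0.184501, fail to reject H0.


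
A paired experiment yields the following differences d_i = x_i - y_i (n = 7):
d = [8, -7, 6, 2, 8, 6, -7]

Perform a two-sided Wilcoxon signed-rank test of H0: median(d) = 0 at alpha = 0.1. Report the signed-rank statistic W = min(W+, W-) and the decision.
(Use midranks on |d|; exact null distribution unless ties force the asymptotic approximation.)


Step 1: Drop any zero differences (none here) and take |d_i|.
|d| = [8, 7, 6, 2, 8, 6, 7]
Step 2: Midrank |d_i| (ties get averaged ranks).
ranks: |8|->6.5, |7|->4.5, |6|->2.5, |2|->1, |8|->6.5, |6|->2.5, |7|->4.5
Step 3: Attach original signs; sum ranks with positive sign and with negative sign.
W+ = 6.5 + 2.5 + 1 + 6.5 + 2.5 = 19
W- = 4.5 + 4.5 = 9
(Check: W+ + W- = 28 should equal n(n+1)/2 = 28.)
Step 4: Test statistic W = min(W+, W-) = 9.
Step 5: Ties in |d|, so use the tie-corrected normal approximation.
        E[W] = n(n+1)/4 = 7*8/4 = 14.
        Tie groups: |d|=6 (t=2), |d|=7 (t=2), |d|=8 (t=2); sum(t^3 - t) = 18.
        Var[W] = n(n+1)(2n+1)/24 - sum(t^3-t)/48 = 840/24 - 18/48 = 34.625.
        z = (W - E[W]) / sqrt(Var[W]) = (9 - 14) / 5.8843 = -0.8497.
        Two-sided p = 2*Phi(z) = 0.395482.
Step 6: alpha = 0.1. fail to reject H0.

W+ = 19, W- = 9, W = min = 9, p = 0.395482, fail to reject H0.


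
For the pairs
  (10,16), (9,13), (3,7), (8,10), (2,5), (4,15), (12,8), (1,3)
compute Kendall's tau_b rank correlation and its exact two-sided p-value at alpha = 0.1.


Step 1: Enumerate the 28 unordered pairs (i,j) with i<j and classify each by sign(x_j-x_i) * sign(y_j-y_i).
  (1,2):dx=-1,dy=-3->C; (1,3):dx=-7,dy=-9->C; (1,4):dx=-2,dy=-6->C; (1,5):dx=-8,dy=-11->C
  (1,6):dx=-6,dy=-1->C; (1,7):dx=+2,dy=-8->D; (1,8):dx=-9,dy=-13->C; (2,3):dx=-6,dy=-6->C
  (2,4):dx=-1,dy=-3->C; (2,5):dx=-7,dy=-8->C; (2,6):dx=-5,dy=+2->D; (2,7):dx=+3,dy=-5->D
  (2,8):dx=-8,dy=-10->C; (3,4):dx=+5,dy=+3->C; (3,5):dx=-1,dy=-2->C; (3,6):dx=+1,dy=+8->C
  (3,7):dx=+9,dy=+1->C; (3,8):dx=-2,dy=-4->C; (4,5):dx=-6,dy=-5->C; (4,6):dx=-4,dy=+5->D
  (4,7):dx=+4,dy=-2->D; (4,8):dx=-7,dy=-7->C; (5,6):dx=+2,dy=+10->C; (5,7):dx=+10,dy=+3->C
  (5,8):dx=-1,dy=-2->C; (6,7):dx=+8,dy=-7->D; (6,8):dx=-3,dy=-12->C; (7,8):dx=-11,dy=-5->C
Step 2: C = 22, D = 6, total pairs = 28.
Step 3: tau = (C - D)/(n(n-1)/2) = (22 - 6)/28 = 0.571429.
Step 4: Exact two-sided p-value (enumerate n! = 40320 permutations of y under H0): p = 0.061012.
Step 5: alpha = 0.1. reject H0.

tau_b = 0.5714 (C=22, D=6), p = 0.061012, reject H0.


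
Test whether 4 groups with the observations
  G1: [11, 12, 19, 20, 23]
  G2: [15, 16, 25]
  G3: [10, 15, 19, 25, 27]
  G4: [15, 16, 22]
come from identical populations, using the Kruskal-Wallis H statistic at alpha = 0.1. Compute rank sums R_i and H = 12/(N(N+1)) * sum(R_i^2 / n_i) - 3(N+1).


Step 1: Combine all N = 16 observations and assign midranks.
sorted (value, group, rank): (10,G3,1), (11,G1,2), (12,G1,3), (15,G2,5), (15,G3,5), (15,G4,5), (16,G2,7.5), (16,G4,7.5), (19,G1,9.5), (19,G3,9.5), (20,G1,11), (22,G4,12), (23,G1,13), (25,G2,14.5), (25,G3,14.5), (27,G3,16)
Step 2: Sum ranks within each group.
R_1 = 38.5 (n_1 = 5)
R_2 = 27 (n_2 = 3)
R_3 = 46 (n_3 = 5)
R_4 = 24.5 (n_4 = 3)
Step 3: H = 12/(N(N+1)) * sum(R_i^2/n_i) - 3(N+1)
     = 12/(16*17) * (38.5^2/5 + 27^2/3 + 46^2/5 + 24.5^2/3) - 3*17
     = 0.044118 * 1162.73 - 51
     = 0.297059.
Step 4: Ties present; correction factor C = 1 - 42/(16^3 - 16) = 0.989706. Corrected H = 0.297059 / 0.989706 = 0.300149.
Step 5: Under H0, H ~ chi^2(3); p-value = 0.960001.
Step 6: alpha = 0.1. fail to reject H0.

H = 0.3001, df = 3, p = 0.960001, fail to reject H0.


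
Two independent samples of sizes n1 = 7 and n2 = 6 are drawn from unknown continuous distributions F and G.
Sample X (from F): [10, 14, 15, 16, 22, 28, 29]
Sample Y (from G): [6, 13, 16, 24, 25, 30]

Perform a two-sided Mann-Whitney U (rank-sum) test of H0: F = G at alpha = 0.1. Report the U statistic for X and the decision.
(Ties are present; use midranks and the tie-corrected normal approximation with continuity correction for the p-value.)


Step 1: Combine and sort all 13 observations; assign midranks.
sorted (value, group): (6,Y), (10,X), (13,Y), (14,X), (15,X), (16,X), (16,Y), (22,X), (24,Y), (25,Y), (28,X), (29,X), (30,Y)
ranks: 6->1, 10->2, 13->3, 14->4, 15->5, 16->6.5, 16->6.5, 22->8, 24->9, 25->10, 28->11, 29->12, 30->13
Step 2: Rank sum for X: R1 = 2 + 4 + 5 + 6.5 + 8 + 11 + 12 = 48.5.
Step 3: U_X = R1 - n1(n1+1)/2 = 48.5 - 7*8/2 = 48.5 - 28 = 20.5.
       U_Y = n1*n2 - U_X = 42 - 20.5 = 21.5.
Step 4: Ties are present, so use the tie-corrected normal approximation (with continuity correction) for the p-value.
Step 5: p-value = 1.000000; compare to alpha = 0.1. fail to reject H0.

U_X = 20.5, p = 1.000000, fail to reject H0 at alpha = 0.1.


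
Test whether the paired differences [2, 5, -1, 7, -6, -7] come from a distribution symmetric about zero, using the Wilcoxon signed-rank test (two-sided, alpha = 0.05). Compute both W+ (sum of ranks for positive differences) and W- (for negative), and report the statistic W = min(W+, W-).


Step 1: Drop any zero differences (none here) and take |d_i|.
|d| = [2, 5, 1, 7, 6, 7]
Step 2: Midrank |d_i| (ties get averaged ranks).
ranks: |2|->2, |5|->3, |1|->1, |7|->5.5, |6|->4, |7|->5.5
Step 3: Attach original signs; sum ranks with positive sign and with negative sign.
W+ = 2 + 3 + 5.5 = 10.5
W- = 1 + 4 + 5.5 = 10.5
(Check: W+ + W- = 21 should equal n(n+1)/2 = 21.)
Step 4: Test statistic W = min(W+, W-) = 10.5.
Step 5: Ties in |d|, so use the tie-corrected normal approximation.
        E[W] = n(n+1)/4 = 6*7/4 = 10.5.
        Tie groups: |d|=7 (t=2); sum(t^3 - t) = 6.
        Var[W] = n(n+1)(2n+1)/24 - sum(t^3-t)/48 = 546/24 - 6/48 = 22.625.
        z = (W - E[W]) / sqrt(Var[W]) = (10.5 - 10.5) / 4.7566 = 0.0000.
        Two-sided p = 2*Phi(z) = 1.000000.
Step 6: alpha = 0.05. fail to reject H0.

W+ = 10.5, W- = 10.5, W = min = 10.5, p = 1.000000, fail to reject H0.


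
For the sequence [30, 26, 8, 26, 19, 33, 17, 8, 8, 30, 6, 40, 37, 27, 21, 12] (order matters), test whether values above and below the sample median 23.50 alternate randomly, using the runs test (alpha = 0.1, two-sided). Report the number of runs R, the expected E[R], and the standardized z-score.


Step 1: Compute median = 23.50; label A = above, B = below.
Labels in order: AABABABBBABAAABB  (n_A = 8, n_B = 8)
Step 2: Count runs R = 10.
Step 3: Under H0 (random ordering), E[R] = 2*n_A*n_B/(n_A+n_B) + 1 = 2*8*8/16 + 1 = 9.0000.
        Var[R] = 2*n_A*n_B*(2*n_A*n_B - n_A - n_B) / ((n_A+n_B)^2 * (n_A+n_B-1)) = 14336/3840 = 3.7333.
        SD[R] = 1.9322.
Step 4: Continuity-corrected z = (R - 0.5 - E[R]) / SD[R] = (10 - 0.5 - 9.0000) / 1.9322 = 0.2588.
Step 5: Two-sided p-value via normal approximation = 2*(1 - Phi(|z|)) = 0.795809.
Step 6: alpha = 0.1. fail to reject H0.

R = 10, z = 0.2588, p = 0.795809, fail to reject H0.


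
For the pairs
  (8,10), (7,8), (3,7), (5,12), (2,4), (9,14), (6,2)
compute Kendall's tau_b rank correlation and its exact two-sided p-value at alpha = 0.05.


Step 1: Enumerate the 21 unordered pairs (i,j) with i<j and classify each by sign(x_j-x_i) * sign(y_j-y_i).
  (1,2):dx=-1,dy=-2->C; (1,3):dx=-5,dy=-3->C; (1,4):dx=-3,dy=+2->D; (1,5):dx=-6,dy=-6->C
  (1,6):dx=+1,dy=+4->C; (1,7):dx=-2,dy=-8->C; (2,3):dx=-4,dy=-1->C; (2,4):dx=-2,dy=+4->D
  (2,5):dx=-5,dy=-4->C; (2,6):dx=+2,dy=+6->C; (2,7):dx=-1,dy=-6->C; (3,4):dx=+2,dy=+5->C
  (3,5):dx=-1,dy=-3->C; (3,6):dx=+6,dy=+7->C; (3,7):dx=+3,dy=-5->D; (4,5):dx=-3,dy=-8->C
  (4,6):dx=+4,dy=+2->C; (4,7):dx=+1,dy=-10->D; (5,6):dx=+7,dy=+10->C; (5,7):dx=+4,dy=-2->D
  (6,7):dx=-3,dy=-12->C
Step 2: C = 16, D = 5, total pairs = 21.
Step 3: tau = (C - D)/(n(n-1)/2) = (16 - 5)/21 = 0.523810.
Step 4: Exact two-sided p-value (enumerate n! = 5040 permutations of y under H0): p = 0.136111.
Step 5: alpha = 0.05. fail to reject H0.

tau_b = 0.5238 (C=16, D=5), p = 0.136111, fail to reject H0.


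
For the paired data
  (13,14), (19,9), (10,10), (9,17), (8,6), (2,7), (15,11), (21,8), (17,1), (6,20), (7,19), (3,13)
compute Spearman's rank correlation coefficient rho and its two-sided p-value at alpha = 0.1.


Step 1: Rank x and y separately (midranks; no ties here).
rank(x): 13->8, 19->11, 10->7, 9->6, 8->5, 2->1, 15->9, 21->12, 17->10, 6->3, 7->4, 3->2
rank(y): 14->9, 9->5, 10->6, 17->10, 6->2, 7->3, 11->7, 8->4, 1->1, 20->12, 19->11, 13->8
Step 2: d_i = R_x(i) - R_y(i); compute d_i^2.
  (8-9)^2=1, (11-5)^2=36, (7-6)^2=1, (6-10)^2=16, (5-2)^2=9, (1-3)^2=4, (9-7)^2=4, (12-4)^2=64, (10-1)^2=81, (3-12)^2=81, (4-11)^2=49, (2-8)^2=36
sum(d^2) = 382.
Step 3: rho = 1 - 6*382 / (12*(12^2 - 1)) = 1 - 2292/1716 = -0.335664.
Step 4: Under H0, t = rho * sqrt((n-2)/(1-rho^2)) = -1.1268 ~ t(10).
Step 5: Two-sided p-value from the t-distribution with 10 df = 0.286123.
Step 6: alpha = 0.1. fail to reject H0.

rho = -0.3357, p = 0.286123, fail to reject H0 at alpha = 0.1.


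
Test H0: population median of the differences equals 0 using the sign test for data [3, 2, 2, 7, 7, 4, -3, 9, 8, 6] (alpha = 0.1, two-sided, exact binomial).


Step 1: Discard zero differences. Original n = 10; n_eff = number of nonzero differences = 10.
Nonzero differences (with sign): +3, +2, +2, +7, +7, +4, -3, +9, +8, +6
Step 2: Count signs: positive = 9, negative = 1.
Step 3: Under H0: P(positive) = 0.5, so the number of positives S ~ Bin(10, 0.5).
Step 4: Two-sided exact p-value = sum of Bin(10,0.5) probabilities at or below the observed probability = 0.021484.
Step 5: alpha = 0.1. reject H0.

n_eff = 10, pos = 9, neg = 1, p = 0.021484, reject H0.


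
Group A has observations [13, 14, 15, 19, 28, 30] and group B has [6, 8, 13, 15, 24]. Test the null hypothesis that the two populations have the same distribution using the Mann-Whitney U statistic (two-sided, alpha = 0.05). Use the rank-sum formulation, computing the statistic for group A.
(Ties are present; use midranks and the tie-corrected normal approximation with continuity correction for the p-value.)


Step 1: Combine and sort all 11 observations; assign midranks.
sorted (value, group): (6,Y), (8,Y), (13,X), (13,Y), (14,X), (15,X), (15,Y), (19,X), (24,Y), (28,X), (30,X)
ranks: 6->1, 8->2, 13->3.5, 13->3.5, 14->5, 15->6.5, 15->6.5, 19->8, 24->9, 28->10, 30->11
Step 2: Rank sum for X: R1 = 3.5 + 5 + 6.5 + 8 + 10 + 11 = 44.
Step 3: U_X = R1 - n1(n1+1)/2 = 44 - 6*7/2 = 44 - 21 = 23.
       U_Y = n1*n2 - U_X = 30 - 23 = 7.
Step 4: Ties are present, so use the tie-corrected normal approximation (with continuity correction) for the p-value.
Step 5: p-value = 0.168954; compare to alpha = 0.05. fail to reject H0.

U_X = 23, p = 0.168954, fail to reject H0 at alpha = 0.05.


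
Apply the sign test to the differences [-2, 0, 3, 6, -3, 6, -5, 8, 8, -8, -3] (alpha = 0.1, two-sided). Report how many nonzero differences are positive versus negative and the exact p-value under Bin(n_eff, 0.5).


Step 1: Discard zero differences. Original n = 11; n_eff = number of nonzero differences = 10.
Nonzero differences (with sign): -2, +3, +6, -3, +6, -5, +8, +8, -8, -3
Step 2: Count signs: positive = 5, negative = 5.
Step 3: Under H0: P(positive) = 0.5, so the number of positives S ~ Bin(10, 0.5).
Step 4: Two-sided exact p-value = sum of Bin(10,0.5) probabilities at or below the observed probability = 1.000000.
Step 5: alpha = 0.1. fail to reject H0.

n_eff = 10, pos = 5, neg = 5, p = 1.000000, fail to reject H0.


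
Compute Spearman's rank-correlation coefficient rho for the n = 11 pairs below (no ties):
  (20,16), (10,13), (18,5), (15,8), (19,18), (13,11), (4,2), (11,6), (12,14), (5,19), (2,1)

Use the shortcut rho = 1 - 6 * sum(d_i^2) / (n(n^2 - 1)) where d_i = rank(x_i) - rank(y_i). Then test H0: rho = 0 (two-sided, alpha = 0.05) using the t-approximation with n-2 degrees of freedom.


Step 1: Rank x and y separately (midranks; no ties here).
rank(x): 20->11, 10->4, 18->9, 15->8, 19->10, 13->7, 4->2, 11->5, 12->6, 5->3, 2->1
rank(y): 16->9, 13->7, 5->3, 8->5, 18->10, 11->6, 2->2, 6->4, 14->8, 19->11, 1->1
Step 2: d_i = R_x(i) - R_y(i); compute d_i^2.
  (11-9)^2=4, (4-7)^2=9, (9-3)^2=36, (8-5)^2=9, (10-10)^2=0, (7-6)^2=1, (2-2)^2=0, (5-4)^2=1, (6-8)^2=4, (3-11)^2=64, (1-1)^2=0
sum(d^2) = 128.
Step 3: rho = 1 - 6*128 / (11*(11^2 - 1)) = 1 - 768/1320 = 0.418182.
Step 4: Under H0, t = rho * sqrt((n-2)/(1-rho^2)) = 1.3811 ~ t(9).
Step 5: Two-sided p-value from the t-distribution with 9 df = 0.200570.
Step 6: alpha = 0.05. fail to reject H0.

rho = 0.4182, p = 0.200570, fail to reject H0 at alpha = 0.05.


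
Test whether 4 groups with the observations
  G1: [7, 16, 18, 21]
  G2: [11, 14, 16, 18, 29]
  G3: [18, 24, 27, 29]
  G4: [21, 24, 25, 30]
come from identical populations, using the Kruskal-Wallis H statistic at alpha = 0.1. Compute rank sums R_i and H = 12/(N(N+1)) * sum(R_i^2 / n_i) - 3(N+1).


Step 1: Combine all N = 17 observations and assign midranks.
sorted (value, group, rank): (7,G1,1), (11,G2,2), (14,G2,3), (16,G1,4.5), (16,G2,4.5), (18,G1,7), (18,G2,7), (18,G3,7), (21,G1,9.5), (21,G4,9.5), (24,G3,11.5), (24,G4,11.5), (25,G4,13), (27,G3,14), (29,G2,15.5), (29,G3,15.5), (30,G4,17)
Step 2: Sum ranks within each group.
R_1 = 22 (n_1 = 4)
R_2 = 32 (n_2 = 5)
R_3 = 48 (n_3 = 4)
R_4 = 51 (n_4 = 4)
Step 3: H = 12/(N(N+1)) * sum(R_i^2/n_i) - 3(N+1)
     = 12/(17*18) * (22^2/4 + 32^2/5 + 48^2/4 + 51^2/4) - 3*18
     = 0.039216 * 1552.05 - 54
     = 6.864706.
Step 4: Ties present; correction factor C = 1 - 48/(17^3 - 17) = 0.990196. Corrected H = 6.864706 / 0.990196 = 6.932673.
Step 5: Under H0, H ~ chi^2(3); p-value = 0.074075.
Step 6: alpha = 0.1. reject H0.

H = 6.9327, df = 3, p = 0.074075, reject H0.


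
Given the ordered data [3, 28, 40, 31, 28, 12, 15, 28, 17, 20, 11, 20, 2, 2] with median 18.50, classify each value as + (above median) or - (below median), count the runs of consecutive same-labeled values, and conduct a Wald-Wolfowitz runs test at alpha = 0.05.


Step 1: Compute median = 18.50; label A = above, B = below.
Labels in order: BAAAABBABABABB  (n_A = 7, n_B = 7)
Step 2: Count runs R = 9.
Step 3: Under H0 (random ordering), E[R] = 2*n_A*n_B/(n_A+n_B) + 1 = 2*7*7/14 + 1 = 8.0000.
        Var[R] = 2*n_A*n_B*(2*n_A*n_B - n_A - n_B) / ((n_A+n_B)^2 * (n_A+n_B-1)) = 8232/2548 = 3.2308.
        SD[R] = 1.7974.
Step 4: Continuity-corrected z = (R - 0.5 - E[R]) / SD[R] = (9 - 0.5 - 8.0000) / 1.7974 = 0.2782.
Step 5: Two-sided p-value via normal approximation = 2*(1 - Phi(|z|)) = 0.780879.
Step 6: alpha = 0.05. fail to reject H0.

R = 9, z = 0.2782, p = 0.780879, fail to reject H0.


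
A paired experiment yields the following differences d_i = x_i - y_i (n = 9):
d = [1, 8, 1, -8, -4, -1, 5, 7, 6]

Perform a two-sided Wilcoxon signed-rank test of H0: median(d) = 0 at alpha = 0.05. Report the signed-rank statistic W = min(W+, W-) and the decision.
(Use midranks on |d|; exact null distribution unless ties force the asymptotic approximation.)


Step 1: Drop any zero differences (none here) and take |d_i|.
|d| = [1, 8, 1, 8, 4, 1, 5, 7, 6]
Step 2: Midrank |d_i| (ties get averaged ranks).
ranks: |1|->2, |8|->8.5, |1|->2, |8|->8.5, |4|->4, |1|->2, |5|->5, |7|->7, |6|->6
Step 3: Attach original signs; sum ranks with positive sign and with negative sign.
W+ = 2 + 8.5 + 2 + 5 + 7 + 6 = 30.5
W- = 8.5 + 4 + 2 = 14.5
(Check: W+ + W- = 45 should equal n(n+1)/2 = 45.)
Step 4: Test statistic W = min(W+, W-) = 14.5.
Step 5: Ties in |d|, so use the tie-corrected normal approximation.
        E[W] = n(n+1)/4 = 9*10/4 = 22.5.
        Tie groups: |d|=1 (t=3), |d|=8 (t=2); sum(t^3 - t) = 30.
        Var[W] = n(n+1)(2n+1)/24 - sum(t^3-t)/48 = 1710/24 - 30/48 = 70.625.
        z = (W - E[W]) / sqrt(Var[W]) = (14.5 - 22.5) / 8.4039 = -0.9519.
        Two-sided p = 2*Phi(z) = 0.341126.
Step 6: alpha = 0.05. fail to reject H0.

W+ = 30.5, W- = 14.5, W = min = 14.5, p = 0.341126, fail to reject H0.


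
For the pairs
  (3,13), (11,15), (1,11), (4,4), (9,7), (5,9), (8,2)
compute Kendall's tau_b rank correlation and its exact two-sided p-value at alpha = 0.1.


Step 1: Enumerate the 21 unordered pairs (i,j) with i<j and classify each by sign(x_j-x_i) * sign(y_j-y_i).
  (1,2):dx=+8,dy=+2->C; (1,3):dx=-2,dy=-2->C; (1,4):dx=+1,dy=-9->D; (1,5):dx=+6,dy=-6->D
  (1,6):dx=+2,dy=-4->D; (1,7):dx=+5,dy=-11->D; (2,3):dx=-10,dy=-4->C; (2,4):dx=-7,dy=-11->C
  (2,5):dx=-2,dy=-8->C; (2,6):dx=-6,dy=-6->C; (2,7):dx=-3,dy=-13->C; (3,4):dx=+3,dy=-7->D
  (3,5):dx=+8,dy=-4->D; (3,6):dx=+4,dy=-2->D; (3,7):dx=+7,dy=-9->D; (4,5):dx=+5,dy=+3->C
  (4,6):dx=+1,dy=+5->C; (4,7):dx=+4,dy=-2->D; (5,6):dx=-4,dy=+2->D; (5,7):dx=-1,dy=-5->C
  (6,7):dx=+3,dy=-7->D
Step 2: C = 10, D = 11, total pairs = 21.
Step 3: tau = (C - D)/(n(n-1)/2) = (10 - 11)/21 = -0.047619.
Step 4: Exact two-sided p-value (enumerate n! = 5040 permutations of y under H0): p = 1.000000.
Step 5: alpha = 0.1. fail to reject H0.

tau_b = -0.0476 (C=10, D=11), p = 1.000000, fail to reject H0.


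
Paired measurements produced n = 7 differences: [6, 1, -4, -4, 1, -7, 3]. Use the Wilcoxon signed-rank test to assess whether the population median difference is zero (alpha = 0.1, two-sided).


Step 1: Drop any zero differences (none here) and take |d_i|.
|d| = [6, 1, 4, 4, 1, 7, 3]
Step 2: Midrank |d_i| (ties get averaged ranks).
ranks: |6|->6, |1|->1.5, |4|->4.5, |4|->4.5, |1|->1.5, |7|->7, |3|->3
Step 3: Attach original signs; sum ranks with positive sign and with negative sign.
W+ = 6 + 1.5 + 1.5 + 3 = 12
W- = 4.5 + 4.5 + 7 = 16
(Check: W+ + W- = 28 should equal n(n+1)/2 = 28.)
Step 4: Test statistic W = min(W+, W-) = 12.
Step 5: Ties in |d|, so use the tie-corrected normal approximation.
        E[W] = n(n+1)/4 = 7*8/4 = 14.
        Tie groups: |d|=1 (t=2), |d|=4 (t=2); sum(t^3 - t) = 12.
        Var[W] = n(n+1)(2n+1)/24 - sum(t^3-t)/48 = 840/24 - 12/48 = 34.75.
        z = (W - E[W]) / sqrt(Var[W]) = (12 - 14) / 5.8949 = -0.3393.
        Two-sided p = 2*Phi(z) = 0.734402.
Step 6: alpha = 0.1. fail to reject H0.

W+ = 12, W- = 16, W = min = 12, p = 0.734402, fail to reject H0.


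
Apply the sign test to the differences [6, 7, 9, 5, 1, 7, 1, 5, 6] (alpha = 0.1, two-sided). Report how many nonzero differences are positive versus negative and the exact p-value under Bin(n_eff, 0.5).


Step 1: Discard zero differences. Original n = 9; n_eff = number of nonzero differences = 9.
Nonzero differences (with sign): +6, +7, +9, +5, +1, +7, +1, +5, +6
Step 2: Count signs: positive = 9, negative = 0.
Step 3: Under H0: P(positive) = 0.5, so the number of positives S ~ Bin(9, 0.5).
Step 4: Two-sided exact p-value = sum of Bin(9,0.5) probabilities at or below the observed probability = 0.003906.
Step 5: alpha = 0.1. reject H0.

n_eff = 9, pos = 9, neg = 0, p = 0.003906, reject H0.


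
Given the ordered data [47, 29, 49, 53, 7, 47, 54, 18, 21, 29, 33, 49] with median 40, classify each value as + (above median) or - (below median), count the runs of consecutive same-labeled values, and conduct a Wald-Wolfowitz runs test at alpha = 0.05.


Step 1: Compute median = 40; label A = above, B = below.
Labels in order: ABAABAABBBBA  (n_A = 6, n_B = 6)
Step 2: Count runs R = 7.
Step 3: Under H0 (random ordering), E[R] = 2*n_A*n_B/(n_A+n_B) + 1 = 2*6*6/12 + 1 = 7.0000.
        Var[R] = 2*n_A*n_B*(2*n_A*n_B - n_A - n_B) / ((n_A+n_B)^2 * (n_A+n_B-1)) = 4320/1584 = 2.7273.
        SD[R] = 1.6514.
Step 4: R = E[R], so z = 0 with no continuity correction.
Step 5: Two-sided p-value via normal approximation = 2*(1 - Phi(|z|)) = 1.000000.
Step 6: alpha = 0.05. fail to reject H0.

R = 7, z = 0.0000, p = 1.000000, fail to reject H0.


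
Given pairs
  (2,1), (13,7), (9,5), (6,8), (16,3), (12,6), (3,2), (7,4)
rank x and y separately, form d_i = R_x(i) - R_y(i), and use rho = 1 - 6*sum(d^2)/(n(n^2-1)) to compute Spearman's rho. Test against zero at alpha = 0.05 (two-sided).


Step 1: Rank x and y separately (midranks; no ties here).
rank(x): 2->1, 13->7, 9->5, 6->3, 16->8, 12->6, 3->2, 7->4
rank(y): 1->1, 7->7, 5->5, 8->8, 3->3, 6->6, 2->2, 4->4
Step 2: d_i = R_x(i) - R_y(i); compute d_i^2.
  (1-1)^2=0, (7-7)^2=0, (5-5)^2=0, (3-8)^2=25, (8-3)^2=25, (6-6)^2=0, (2-2)^2=0, (4-4)^2=0
sum(d^2) = 50.
Step 3: rho = 1 - 6*50 / (8*(8^2 - 1)) = 1 - 300/504 = 0.404762.
Step 4: Under H0, t = rho * sqrt((n-2)/(1-rho^2)) = 1.0842 ~ t(6).
Step 5: Two-sided p-value from the t-distribution with 6 df = 0.319889.
Step 6: alpha = 0.05. fail to reject H0.

rho = 0.4048, p = 0.319889, fail to reject H0 at alpha = 0.05.


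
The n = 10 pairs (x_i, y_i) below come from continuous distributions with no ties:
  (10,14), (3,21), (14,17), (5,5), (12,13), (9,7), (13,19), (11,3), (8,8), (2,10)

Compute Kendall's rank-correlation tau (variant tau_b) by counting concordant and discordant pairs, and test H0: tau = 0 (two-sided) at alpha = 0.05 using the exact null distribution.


Step 1: Enumerate the 45 unordered pairs (i,j) with i<j and classify each by sign(x_j-x_i) * sign(y_j-y_i).
  (1,2):dx=-7,dy=+7->D; (1,3):dx=+4,dy=+3->C; (1,4):dx=-5,dy=-9->C; (1,5):dx=+2,dy=-1->D
  (1,6):dx=-1,dy=-7->C; (1,7):dx=+3,dy=+5->C; (1,8):dx=+1,dy=-11->D; (1,9):dx=-2,dy=-6->C
  (1,10):dx=-8,dy=-4->C; (2,3):dx=+11,dy=-4->D; (2,4):dx=+2,dy=-16->D; (2,5):dx=+9,dy=-8->D
  (2,6):dx=+6,dy=-14->D; (2,7):dx=+10,dy=-2->D; (2,8):dx=+8,dy=-18->D; (2,9):dx=+5,dy=-13->D
  (2,10):dx=-1,dy=-11->C; (3,4):dx=-9,dy=-12->C; (3,5):dx=-2,dy=-4->C; (3,6):dx=-5,dy=-10->C
  (3,7):dx=-1,dy=+2->D; (3,8):dx=-3,dy=-14->C; (3,9):dx=-6,dy=-9->C; (3,10):dx=-12,dy=-7->C
  (4,5):dx=+7,dy=+8->C; (4,6):dx=+4,dy=+2->C; (4,7):dx=+8,dy=+14->C; (4,8):dx=+6,dy=-2->D
  (4,9):dx=+3,dy=+3->C; (4,10):dx=-3,dy=+5->D; (5,6):dx=-3,dy=-6->C; (5,7):dx=+1,dy=+6->C
  (5,8):dx=-1,dy=-10->C; (5,9):dx=-4,dy=-5->C; (5,10):dx=-10,dy=-3->C; (6,7):dx=+4,dy=+12->C
  (6,8):dx=+2,dy=-4->D; (6,9):dx=-1,dy=+1->D; (6,10):dx=-7,dy=+3->D; (7,8):dx=-2,dy=-16->C
  (7,9):dx=-5,dy=-11->C; (7,10):dx=-11,dy=-9->C; (8,9):dx=-3,dy=+5->D; (8,10):dx=-9,dy=+7->D
  (9,10):dx=-6,dy=+2->D
Step 2: C = 26, D = 19, total pairs = 45.
Step 3: tau = (C - D)/(n(n-1)/2) = (26 - 19)/45 = 0.155556.
Step 4: Exact two-sided p-value (enumerate n! = 3628800 permutations of y under H0): p = 0.600654.
Step 5: alpha = 0.05. fail to reject H0.

tau_b = 0.1556 (C=26, D=19), p = 0.600654, fail to reject H0.


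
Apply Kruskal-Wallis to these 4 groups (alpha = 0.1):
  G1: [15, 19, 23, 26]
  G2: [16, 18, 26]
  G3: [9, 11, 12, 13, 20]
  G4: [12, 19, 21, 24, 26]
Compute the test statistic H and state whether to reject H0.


Step 1: Combine all N = 17 observations and assign midranks.
sorted (value, group, rank): (9,G3,1), (11,G3,2), (12,G3,3.5), (12,G4,3.5), (13,G3,5), (15,G1,6), (16,G2,7), (18,G2,8), (19,G1,9.5), (19,G4,9.5), (20,G3,11), (21,G4,12), (23,G1,13), (24,G4,14), (26,G1,16), (26,G2,16), (26,G4,16)
Step 2: Sum ranks within each group.
R_1 = 44.5 (n_1 = 4)
R_2 = 31 (n_2 = 3)
R_3 = 22.5 (n_3 = 5)
R_4 = 55 (n_4 = 5)
Step 3: H = 12/(N(N+1)) * sum(R_i^2/n_i) - 3(N+1)
     = 12/(17*18) * (44.5^2/4 + 31^2/3 + 22.5^2/5 + 55^2/5) - 3*18
     = 0.039216 * 1521.65 - 54
     = 5.672386.
Step 4: Ties present; correction factor C = 1 - 36/(17^3 - 17) = 0.992647. Corrected H = 5.672386 / 0.992647 = 5.714403.
Step 5: Under H0, H ~ chi^2(3); p-value = 0.126363.
Step 6: alpha = 0.1. fail to reject H0.

H = 5.7144, df = 3, p = 0.126363, fail to reject H0.


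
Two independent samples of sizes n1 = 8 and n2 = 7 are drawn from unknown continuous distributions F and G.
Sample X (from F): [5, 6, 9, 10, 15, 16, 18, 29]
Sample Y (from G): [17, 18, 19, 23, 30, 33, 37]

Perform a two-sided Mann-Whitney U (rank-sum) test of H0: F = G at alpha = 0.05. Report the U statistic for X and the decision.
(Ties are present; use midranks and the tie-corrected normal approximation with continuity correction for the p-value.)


Step 1: Combine and sort all 15 observations; assign midranks.
sorted (value, group): (5,X), (6,X), (9,X), (10,X), (15,X), (16,X), (17,Y), (18,X), (18,Y), (19,Y), (23,Y), (29,X), (30,Y), (33,Y), (37,Y)
ranks: 5->1, 6->2, 9->3, 10->4, 15->5, 16->6, 17->7, 18->8.5, 18->8.5, 19->10, 23->11, 29->12, 30->13, 33->14, 37->15
Step 2: Rank sum for X: R1 = 1 + 2 + 3 + 4 + 5 + 6 + 8.5 + 12 = 41.5.
Step 3: U_X = R1 - n1(n1+1)/2 = 41.5 - 8*9/2 = 41.5 - 36 = 5.5.
       U_Y = n1*n2 - U_X = 56 - 5.5 = 50.5.
Step 4: Ties are present, so use the tie-corrected normal approximation (with continuity correction) for the p-value.
Step 5: p-value = 0.010826; compare to alpha = 0.05. reject H0.

U_X = 5.5, p = 0.010826, reject H0 at alpha = 0.05.


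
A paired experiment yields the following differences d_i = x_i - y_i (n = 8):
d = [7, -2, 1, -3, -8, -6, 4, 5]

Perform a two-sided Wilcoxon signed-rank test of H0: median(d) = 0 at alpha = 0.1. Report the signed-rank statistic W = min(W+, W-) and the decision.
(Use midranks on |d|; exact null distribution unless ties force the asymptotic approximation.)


Step 1: Drop any zero differences (none here) and take |d_i|.
|d| = [7, 2, 1, 3, 8, 6, 4, 5]
Step 2: Midrank |d_i| (ties get averaged ranks).
ranks: |7|->7, |2|->2, |1|->1, |3|->3, |8|->8, |6|->6, |4|->4, |5|->5
Step 3: Attach original signs; sum ranks with positive sign and with negative sign.
W+ = 7 + 1 + 4 + 5 = 17
W- = 2 + 3 + 8 + 6 = 19
(Check: W+ + W- = 36 should equal n(n+1)/2 = 36.)
Step 4: Test statistic W = min(W+, W-) = 17.
Step 5: No ties, so the exact null distribution over the 2^8 = 256 sign assignments gives the two-sided p-value = 0.945312.
Step 6: alpha = 0.1. fail to reject H0.

W+ = 17, W- = 19, W = min = 17, p = 0.945312, fail to reject H0.


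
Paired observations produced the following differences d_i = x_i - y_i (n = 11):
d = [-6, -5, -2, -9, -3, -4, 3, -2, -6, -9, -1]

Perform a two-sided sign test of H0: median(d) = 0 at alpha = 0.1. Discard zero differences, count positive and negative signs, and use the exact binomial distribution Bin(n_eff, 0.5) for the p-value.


Step 1: Discard zero differences. Original n = 11; n_eff = number of nonzero differences = 11.
Nonzero differences (with sign): -6, -5, -2, -9, -3, -4, +3, -2, -6, -9, -1
Step 2: Count signs: positive = 1, negative = 10.
Step 3: Under H0: P(positive) = 0.5, so the number of positives S ~ Bin(11, 0.5).
Step 4: Two-sided exact p-value = sum of Bin(11,0.5) probabilities at or below the observed probability = 0.011719.
Step 5: alpha = 0.1. reject H0.

n_eff = 11, pos = 1, neg = 10, p = 0.011719, reject H0.


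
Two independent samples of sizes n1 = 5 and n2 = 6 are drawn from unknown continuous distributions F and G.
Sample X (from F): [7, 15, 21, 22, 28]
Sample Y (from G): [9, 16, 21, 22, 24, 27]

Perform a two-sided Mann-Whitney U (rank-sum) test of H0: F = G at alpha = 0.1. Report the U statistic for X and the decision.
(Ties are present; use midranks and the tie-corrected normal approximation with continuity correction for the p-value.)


Step 1: Combine and sort all 11 observations; assign midranks.
sorted (value, group): (7,X), (9,Y), (15,X), (16,Y), (21,X), (21,Y), (22,X), (22,Y), (24,Y), (27,Y), (28,X)
ranks: 7->1, 9->2, 15->3, 16->4, 21->5.5, 21->5.5, 22->7.5, 22->7.5, 24->9, 27->10, 28->11
Step 2: Rank sum for X: R1 = 1 + 3 + 5.5 + 7.5 + 11 = 28.
Step 3: U_X = R1 - n1(n1+1)/2 = 28 - 5*6/2 = 28 - 15 = 13.
       U_Y = n1*n2 - U_X = 30 - 13 = 17.
Step 4: Ties are present, so use the tie-corrected normal approximation (with continuity correction) for the p-value.
Step 5: p-value = 0.783228; compare to alpha = 0.1. fail to reject H0.

U_X = 13, p = 0.783228, fail to reject H0 at alpha = 0.1.
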